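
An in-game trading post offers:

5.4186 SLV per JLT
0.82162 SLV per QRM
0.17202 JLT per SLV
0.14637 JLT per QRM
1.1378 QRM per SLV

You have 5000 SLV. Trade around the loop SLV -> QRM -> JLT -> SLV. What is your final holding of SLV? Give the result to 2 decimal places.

5000 SLV × 1.1378 = 5689 QRM
5689 QRM × 0.14637 = 832.69893 JLT
832.69893 JLT × 5.4186 = 4512.062422098 SLV

4512.06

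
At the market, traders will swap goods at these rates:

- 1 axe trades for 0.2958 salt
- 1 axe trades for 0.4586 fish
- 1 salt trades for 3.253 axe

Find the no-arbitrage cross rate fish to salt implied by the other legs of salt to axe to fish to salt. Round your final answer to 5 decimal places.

Known legs of the cycle: 3.253 × 0.4586 = 1.4918258
For no arbitrage the full-cycle product must be 1, so the missing rate is 1 / 1.4918258 ≈ 0.6703196.

0.67032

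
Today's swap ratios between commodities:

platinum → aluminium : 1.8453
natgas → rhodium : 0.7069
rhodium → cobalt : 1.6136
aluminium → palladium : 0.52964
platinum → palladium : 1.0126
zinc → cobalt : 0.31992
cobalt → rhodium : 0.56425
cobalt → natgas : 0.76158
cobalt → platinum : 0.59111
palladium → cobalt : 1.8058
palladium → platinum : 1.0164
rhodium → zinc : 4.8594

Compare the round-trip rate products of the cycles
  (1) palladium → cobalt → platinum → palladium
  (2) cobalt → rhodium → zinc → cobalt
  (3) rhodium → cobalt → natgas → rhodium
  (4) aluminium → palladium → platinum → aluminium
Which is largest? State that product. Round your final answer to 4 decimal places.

(1) 1.8058 × 0.59111 × 1.0126 = 1.08088
(2) 0.56425 × 4.8594 × 0.31992 = 0.87719
(3) 1.6136 × 0.76158 × 0.7069 = 0.86870
(4) 0.52964 × 1.0164 × 1.8453 = 0.99337
Highest is cycle (1) at 1.0809 (>1, arbitrage).

1.0809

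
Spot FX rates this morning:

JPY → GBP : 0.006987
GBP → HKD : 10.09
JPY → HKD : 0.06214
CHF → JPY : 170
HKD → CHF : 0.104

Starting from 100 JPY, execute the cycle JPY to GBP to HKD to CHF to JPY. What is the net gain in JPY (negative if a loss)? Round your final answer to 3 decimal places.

100 JPY × 0.006987 = 0.6987 GBP
0.6987 GBP × 10.09 = 7.049883 HKD
7.049883 HKD × 0.104 = 0.733187832 CHF
0.733187832 CHF × 170 = 124.64193144 JPY
Net change: 124.64193144 − 100 = 24.64193144 JPY

24.642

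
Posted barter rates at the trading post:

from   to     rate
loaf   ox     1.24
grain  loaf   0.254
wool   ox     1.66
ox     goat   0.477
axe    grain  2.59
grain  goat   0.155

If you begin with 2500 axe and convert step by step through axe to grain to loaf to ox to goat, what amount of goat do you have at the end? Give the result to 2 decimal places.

972.78

2500 axe × 2.59 = 6475 grain
6475 grain × 0.254 = 1644.65 loaf
1644.65 loaf × 1.24 = 2039.366 ox
2039.366 ox × 0.477 = 972.777582 goat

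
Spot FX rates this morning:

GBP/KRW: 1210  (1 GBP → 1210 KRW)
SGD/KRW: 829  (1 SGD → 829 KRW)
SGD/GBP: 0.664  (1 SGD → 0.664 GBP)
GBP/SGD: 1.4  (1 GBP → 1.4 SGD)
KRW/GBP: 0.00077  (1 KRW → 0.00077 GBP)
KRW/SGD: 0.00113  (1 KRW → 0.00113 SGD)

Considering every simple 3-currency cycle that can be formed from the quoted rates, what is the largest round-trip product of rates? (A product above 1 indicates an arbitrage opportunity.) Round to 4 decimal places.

GBP→KRW→SGD→GBP: 1210 × 0.00113 × 0.664 = 0.90789
GBP→SGD→KRW→GBP: 1.4 × 829 × 0.00077 = 0.89366
Maximum is GBP→KRW→SGD→GBP at 0.9079; no arbitrage — every cycle loses value.

0.9079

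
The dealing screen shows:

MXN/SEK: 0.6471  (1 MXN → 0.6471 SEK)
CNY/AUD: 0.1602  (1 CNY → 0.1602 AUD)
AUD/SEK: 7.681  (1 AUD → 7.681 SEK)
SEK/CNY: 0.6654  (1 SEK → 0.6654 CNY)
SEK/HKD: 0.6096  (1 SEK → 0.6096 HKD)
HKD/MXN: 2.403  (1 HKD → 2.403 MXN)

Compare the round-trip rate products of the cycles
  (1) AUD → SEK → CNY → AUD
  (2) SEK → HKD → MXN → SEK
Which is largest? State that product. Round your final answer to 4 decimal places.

0.9479

(1) 7.681 × 0.6654 × 0.1602 = 0.81877
(2) 0.6096 × 2.403 × 0.6471 = 0.94792
Highest is cycle (2) at 0.9479 (≤1, no arbitrage).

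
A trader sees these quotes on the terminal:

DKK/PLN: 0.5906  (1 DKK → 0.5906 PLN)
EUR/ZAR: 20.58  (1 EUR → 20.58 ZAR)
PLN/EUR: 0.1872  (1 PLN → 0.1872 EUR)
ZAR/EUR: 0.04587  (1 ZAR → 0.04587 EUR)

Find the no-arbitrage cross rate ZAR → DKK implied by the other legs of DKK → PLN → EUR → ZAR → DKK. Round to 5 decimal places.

0.43950

Known legs of the cycle: 0.5906 × 0.1872 × 20.58 = 2.2753313856
For no arbitrage the full-cycle product must be 1, so the missing rate is 1 / 2.2753313856 ≈ 0.4394964.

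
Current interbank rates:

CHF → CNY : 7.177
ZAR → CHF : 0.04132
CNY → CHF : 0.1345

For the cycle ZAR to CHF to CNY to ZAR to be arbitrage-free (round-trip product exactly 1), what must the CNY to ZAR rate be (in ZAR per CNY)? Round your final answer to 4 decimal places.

Known legs of the cycle: 0.04132 × 7.177 = 0.29655364
For no arbitrage the full-cycle product must be 1, so the missing rate is 1 / 0.29655364 ≈ 3.372071.

3.3721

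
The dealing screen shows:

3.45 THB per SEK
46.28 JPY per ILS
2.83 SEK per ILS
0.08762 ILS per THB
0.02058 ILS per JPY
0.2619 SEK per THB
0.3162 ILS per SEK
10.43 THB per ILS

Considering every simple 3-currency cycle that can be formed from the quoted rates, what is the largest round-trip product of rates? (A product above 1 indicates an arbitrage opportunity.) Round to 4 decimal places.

0.8637

ILS→THB→SEK→ILS: 10.43 × 0.2619 × 0.3162 = 0.86374
ILS→SEK→THB→ILS: 2.83 × 3.45 × 0.08762 = 0.85548
Maximum is ILS→THB→SEK→ILS at 0.8637; no arbitrage — every cycle loses value.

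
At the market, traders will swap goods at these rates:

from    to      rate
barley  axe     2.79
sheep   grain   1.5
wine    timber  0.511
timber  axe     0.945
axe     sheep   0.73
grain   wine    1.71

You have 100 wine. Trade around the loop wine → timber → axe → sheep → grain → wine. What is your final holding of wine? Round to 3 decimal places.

100 wine × 0.511 = 51.1 timber
51.1 timber × 0.945 = 48.2895 axe
48.2895 axe × 0.73 = 35.251335 sheep
35.251335 sheep × 1.5 = 52.8770025 grain
52.8770025 grain × 1.71 = 90.419674275 wine

90.420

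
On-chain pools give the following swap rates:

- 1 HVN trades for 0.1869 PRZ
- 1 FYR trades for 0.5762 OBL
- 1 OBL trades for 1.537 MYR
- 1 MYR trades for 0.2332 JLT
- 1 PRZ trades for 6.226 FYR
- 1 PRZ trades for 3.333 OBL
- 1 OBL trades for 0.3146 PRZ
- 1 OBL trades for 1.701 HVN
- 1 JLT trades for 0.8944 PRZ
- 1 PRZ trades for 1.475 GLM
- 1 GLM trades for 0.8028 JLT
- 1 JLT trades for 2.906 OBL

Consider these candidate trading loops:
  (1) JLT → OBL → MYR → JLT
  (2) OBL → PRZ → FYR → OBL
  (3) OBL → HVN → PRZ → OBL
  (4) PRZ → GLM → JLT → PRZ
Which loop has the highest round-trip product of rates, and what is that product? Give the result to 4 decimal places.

1.1286

(1) 2.906 × 1.537 × 0.2332 = 1.04159
(2) 0.3146 × 6.226 × 0.5762 = 1.12860
(3) 1.701 × 0.1869 × 3.333 = 1.05962
(4) 1.475 × 0.8028 × 0.8944 = 1.05909
Highest is cycle (2) at 1.1286 (>1, arbitrage).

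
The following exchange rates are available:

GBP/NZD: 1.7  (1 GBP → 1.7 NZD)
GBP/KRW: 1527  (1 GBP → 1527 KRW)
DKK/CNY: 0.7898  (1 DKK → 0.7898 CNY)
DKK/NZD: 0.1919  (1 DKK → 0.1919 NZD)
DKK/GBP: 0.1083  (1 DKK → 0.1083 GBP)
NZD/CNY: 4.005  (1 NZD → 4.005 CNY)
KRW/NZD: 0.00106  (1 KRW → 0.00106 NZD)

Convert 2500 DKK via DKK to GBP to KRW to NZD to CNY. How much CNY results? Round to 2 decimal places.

1755.16

2500 DKK × 0.1083 = 270.75 GBP
270.75 GBP × 1527 = 413435.25 KRW
413435.25 KRW × 0.00106 = 438.241365 NZD
438.241365 NZD × 4.005 = 1755.156666825 CNY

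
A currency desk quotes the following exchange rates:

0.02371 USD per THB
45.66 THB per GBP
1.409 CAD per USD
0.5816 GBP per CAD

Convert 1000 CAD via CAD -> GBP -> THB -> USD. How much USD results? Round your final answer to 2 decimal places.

629.64

1000 CAD × 0.5816 = 581.6 GBP
581.6 GBP × 45.66 = 26555.856 THB
26555.856 THB × 0.02371 = 629.63934576 USD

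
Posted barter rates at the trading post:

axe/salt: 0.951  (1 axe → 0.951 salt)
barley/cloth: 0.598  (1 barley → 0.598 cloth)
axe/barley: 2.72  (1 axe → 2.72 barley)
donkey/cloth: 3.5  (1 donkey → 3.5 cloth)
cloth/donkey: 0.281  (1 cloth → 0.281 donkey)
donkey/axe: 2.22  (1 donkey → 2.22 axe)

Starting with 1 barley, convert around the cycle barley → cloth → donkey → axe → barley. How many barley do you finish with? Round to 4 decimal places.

1 barley × 0.598 = 0.598 cloth
0.598 cloth × 0.281 = 0.168038 donkey
0.168038 donkey × 2.22 = 0.37304436 axe
0.37304436 axe × 2.72 = 1.0146806592 barley

1.0147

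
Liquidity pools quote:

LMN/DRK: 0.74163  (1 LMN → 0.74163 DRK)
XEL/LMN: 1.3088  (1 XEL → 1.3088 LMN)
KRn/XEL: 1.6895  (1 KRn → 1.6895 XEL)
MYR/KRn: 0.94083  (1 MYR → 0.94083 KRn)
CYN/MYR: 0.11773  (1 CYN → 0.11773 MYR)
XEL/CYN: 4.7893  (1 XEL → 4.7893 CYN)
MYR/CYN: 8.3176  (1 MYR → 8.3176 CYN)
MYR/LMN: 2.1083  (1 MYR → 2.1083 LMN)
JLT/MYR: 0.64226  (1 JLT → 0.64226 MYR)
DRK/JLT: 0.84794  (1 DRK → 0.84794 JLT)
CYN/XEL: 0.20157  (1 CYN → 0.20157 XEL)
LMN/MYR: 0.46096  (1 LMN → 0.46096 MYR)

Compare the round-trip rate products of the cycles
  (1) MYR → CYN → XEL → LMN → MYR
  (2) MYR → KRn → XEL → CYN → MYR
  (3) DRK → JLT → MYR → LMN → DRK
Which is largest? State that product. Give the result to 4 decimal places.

(1) 8.3176 × 0.20157 × 1.3088 × 0.46096 = 1.01149
(2) 0.94083 × 1.6895 × 4.7893 × 0.11773 = 0.89625
(3) 0.84794 × 0.64226 × 2.1083 × 0.74163 = 0.85152
Highest is cycle (1) at 1.0115 (>1, arbitrage).

1.0115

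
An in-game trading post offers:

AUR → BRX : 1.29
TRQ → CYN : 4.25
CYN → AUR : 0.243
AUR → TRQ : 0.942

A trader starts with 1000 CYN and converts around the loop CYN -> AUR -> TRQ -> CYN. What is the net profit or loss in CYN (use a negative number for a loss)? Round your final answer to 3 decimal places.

1000 CYN × 0.243 = 243 AUR
243 AUR × 0.942 = 228.906 TRQ
228.906 TRQ × 4.25 = 972.8505 CYN
Net change: 972.8505 − 1000 = -27.1495 CYN

-27.150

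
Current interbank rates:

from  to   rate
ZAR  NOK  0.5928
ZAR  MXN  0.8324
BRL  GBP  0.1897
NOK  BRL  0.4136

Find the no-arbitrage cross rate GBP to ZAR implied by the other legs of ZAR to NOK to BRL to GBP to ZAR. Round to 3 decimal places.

Known legs of the cycle: 0.5928 × 0.4136 × 0.1897 = 0.046511040576
For no arbitrage the full-cycle product must be 1, so the missing rate is 1 / 0.046511040576 ≈ 21.50027.

21.500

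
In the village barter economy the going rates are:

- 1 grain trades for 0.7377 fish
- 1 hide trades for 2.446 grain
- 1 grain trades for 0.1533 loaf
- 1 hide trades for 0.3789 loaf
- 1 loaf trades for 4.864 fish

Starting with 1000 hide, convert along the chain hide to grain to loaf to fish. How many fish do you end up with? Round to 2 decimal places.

1823.86

1000 hide × 2.446 = 2446 grain
2446 grain × 0.1533 = 374.9718 loaf
374.9718 loaf × 4.864 = 1823.8628352 fish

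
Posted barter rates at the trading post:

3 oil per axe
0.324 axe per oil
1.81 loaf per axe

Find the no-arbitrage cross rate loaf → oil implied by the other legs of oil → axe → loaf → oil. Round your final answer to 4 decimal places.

Known legs of the cycle: 0.324 × 1.81 = 0.58644
For no arbitrage the full-cycle product must be 1, so the missing rate is 1 / 0.58644 ≈ 1.705204.

1.7052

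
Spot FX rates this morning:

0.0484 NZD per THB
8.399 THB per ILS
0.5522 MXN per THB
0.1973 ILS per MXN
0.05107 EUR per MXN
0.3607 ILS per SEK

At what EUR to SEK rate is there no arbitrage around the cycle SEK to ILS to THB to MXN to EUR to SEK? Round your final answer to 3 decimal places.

11.705

Known legs of the cycle: 0.3607 × 8.399 × 0.5522 × 0.05107 = 0.0854350314694822
For no arbitrage the full-cycle product must be 1, so the missing rate is 1 / 0.0854350314694822 ≈ 11.70480.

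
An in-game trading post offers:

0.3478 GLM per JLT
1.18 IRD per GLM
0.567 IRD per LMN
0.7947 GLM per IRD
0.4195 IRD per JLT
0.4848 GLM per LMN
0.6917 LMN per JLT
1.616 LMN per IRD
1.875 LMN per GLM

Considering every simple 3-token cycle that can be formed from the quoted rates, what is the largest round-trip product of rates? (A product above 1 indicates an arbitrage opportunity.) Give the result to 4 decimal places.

0.9245

GLM→IRD→LMN→GLM: 1.18 × 1.616 × 0.4848 = 0.92446
GLM→LMN→IRD→GLM: 1.875 × 0.567 × 0.7947 = 0.84487
Maximum is GLM→IRD→LMN→GLM at 0.9245; no arbitrage — every cycle loses value.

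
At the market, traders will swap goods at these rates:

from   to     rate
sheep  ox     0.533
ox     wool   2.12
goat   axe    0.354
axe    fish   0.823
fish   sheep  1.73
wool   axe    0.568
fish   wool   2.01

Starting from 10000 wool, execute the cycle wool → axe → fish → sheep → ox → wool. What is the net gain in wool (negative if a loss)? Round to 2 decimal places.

10000 wool × 0.568 = 5680 axe
5680 axe × 0.823 = 4674.64 fish
4674.64 fish × 1.73 = 8087.1272 sheep
8087.1272 sheep × 0.533 = 4310.4387976 ox
4310.4387976 ox × 2.12 = 9138.130250912 wool
Net change: 9138.130250912 − 10000 = -861.869749088 wool

-861.87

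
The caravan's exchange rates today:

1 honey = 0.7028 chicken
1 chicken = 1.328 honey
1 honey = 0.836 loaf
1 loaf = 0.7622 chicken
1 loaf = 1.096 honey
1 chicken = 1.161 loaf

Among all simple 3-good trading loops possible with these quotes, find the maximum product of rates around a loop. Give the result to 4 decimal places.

loaf→honey→chicken→loaf: 1.096 × 0.7028 × 1.161 = 0.89428
loaf→chicken→honey→loaf: 0.7622 × 1.328 × 0.836 = 0.84620
Maximum is loaf→honey→chicken→loaf at 0.8943; no arbitrage — every cycle loses value.

0.8943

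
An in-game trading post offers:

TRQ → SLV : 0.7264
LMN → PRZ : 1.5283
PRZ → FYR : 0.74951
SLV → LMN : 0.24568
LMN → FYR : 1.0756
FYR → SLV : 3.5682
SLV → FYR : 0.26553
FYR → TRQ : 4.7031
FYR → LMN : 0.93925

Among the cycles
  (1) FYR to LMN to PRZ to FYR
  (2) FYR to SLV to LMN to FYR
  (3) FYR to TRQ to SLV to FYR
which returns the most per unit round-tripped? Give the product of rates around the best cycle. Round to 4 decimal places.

(1) 0.93925 × 1.5283 × 0.74951 = 1.07589
(2) 3.5682 × 0.24568 × 1.0756 = 0.94291
(3) 4.7031 × 0.7264 × 0.26553 = 0.90714
Highest is cycle (1) at 1.0759 (>1, arbitrage).

1.0759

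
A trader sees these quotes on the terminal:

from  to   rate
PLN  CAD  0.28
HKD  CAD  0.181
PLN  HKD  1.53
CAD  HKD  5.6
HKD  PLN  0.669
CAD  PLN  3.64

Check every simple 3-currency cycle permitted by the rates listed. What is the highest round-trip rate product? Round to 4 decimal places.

PLN→CAD→HKD→PLN: 0.28 × 5.6 × 0.669 = 1.04899
PLN→HKD→CAD→PLN: 1.53 × 0.181 × 3.64 = 1.00803
Maximum is PLN→CAD→HKD→PLN at 1.0490; arbitrage exists.

1.0490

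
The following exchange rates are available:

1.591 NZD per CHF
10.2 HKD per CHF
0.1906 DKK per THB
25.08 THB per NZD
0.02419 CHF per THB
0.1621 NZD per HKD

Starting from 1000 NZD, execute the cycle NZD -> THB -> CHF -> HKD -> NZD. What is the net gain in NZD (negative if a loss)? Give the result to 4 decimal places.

3.1054

1000 NZD × 25.08 = 25080 THB
25080 THB × 0.02419 = 606.6852 CHF
606.6852 CHF × 10.2 = 6188.18904 HKD
6188.18904 HKD × 0.1621 = 1003.105443384 NZD
Net change: 1003.105443384 − 1000 = 3.105443384 NZD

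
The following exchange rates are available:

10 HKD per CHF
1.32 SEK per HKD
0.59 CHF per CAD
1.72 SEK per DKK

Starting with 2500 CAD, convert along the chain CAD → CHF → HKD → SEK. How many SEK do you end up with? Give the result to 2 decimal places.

2500 CAD × 0.59 = 1475 CHF
1475 CHF × 10 = 14750 HKD
14750 HKD × 1.32 = 19470 SEK

19470.00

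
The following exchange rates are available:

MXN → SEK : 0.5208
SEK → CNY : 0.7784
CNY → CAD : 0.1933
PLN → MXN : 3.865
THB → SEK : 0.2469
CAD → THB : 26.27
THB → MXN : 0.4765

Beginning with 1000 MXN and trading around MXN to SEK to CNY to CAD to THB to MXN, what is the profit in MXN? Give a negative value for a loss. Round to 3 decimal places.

1000 MXN × 0.5208 = 520.8 SEK
520.8 SEK × 0.7784 = 405.39072 CNY
405.39072 CNY × 0.1933 = 78.362026176 CAD
78.362026176 CAD × 26.27 = 2058.57042764352 THB
2058.57042764352 THB × 0.4765 = 980.90880877213728 MXN
Net change: 980.90880877213728 − 1000 = -19.09119122786272 MXN

-19.091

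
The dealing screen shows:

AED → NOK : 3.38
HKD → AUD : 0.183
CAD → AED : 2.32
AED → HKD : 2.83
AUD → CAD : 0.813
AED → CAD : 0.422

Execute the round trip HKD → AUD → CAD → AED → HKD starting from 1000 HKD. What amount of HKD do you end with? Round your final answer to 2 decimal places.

1000 HKD × 0.183 = 183 AUD
183 AUD × 0.813 = 148.779 CAD
148.779 CAD × 2.32 = 345.16728 AED
345.16728 AED × 2.83 = 976.8234024 HKD

976.82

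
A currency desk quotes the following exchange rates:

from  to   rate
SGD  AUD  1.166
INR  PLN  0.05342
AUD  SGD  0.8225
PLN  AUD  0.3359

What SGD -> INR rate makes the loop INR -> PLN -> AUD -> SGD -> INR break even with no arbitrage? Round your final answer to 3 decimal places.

67.756

Known legs of the cycle: 0.05342 × 0.3359 × 0.8225 = 0.014758757405
For no arbitrage the full-cycle product must be 1, so the missing rate is 1 / 0.014758757405 ≈ 67.75638.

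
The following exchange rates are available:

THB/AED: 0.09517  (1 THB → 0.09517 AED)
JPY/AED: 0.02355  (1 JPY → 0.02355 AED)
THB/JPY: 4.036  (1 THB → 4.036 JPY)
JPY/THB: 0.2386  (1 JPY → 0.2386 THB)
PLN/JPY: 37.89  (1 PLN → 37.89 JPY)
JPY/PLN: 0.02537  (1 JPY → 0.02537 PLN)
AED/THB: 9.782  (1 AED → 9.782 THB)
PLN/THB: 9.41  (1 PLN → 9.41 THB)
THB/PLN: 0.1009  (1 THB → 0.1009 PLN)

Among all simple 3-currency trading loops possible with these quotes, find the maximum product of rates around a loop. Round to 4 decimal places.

0.9635

THB→JPY→PLN→THB: 4.036 × 0.02537 × 9.41 = 0.96352
THB→JPY→AED→THB: 4.036 × 0.02355 × 9.782 = 0.92976
THB→PLN→JPY→THB: 0.1009 × 37.89 × 0.2386 = 0.91219
Maximum is THB→JPY→PLN→THB at 0.9635; no arbitrage — every cycle loses value.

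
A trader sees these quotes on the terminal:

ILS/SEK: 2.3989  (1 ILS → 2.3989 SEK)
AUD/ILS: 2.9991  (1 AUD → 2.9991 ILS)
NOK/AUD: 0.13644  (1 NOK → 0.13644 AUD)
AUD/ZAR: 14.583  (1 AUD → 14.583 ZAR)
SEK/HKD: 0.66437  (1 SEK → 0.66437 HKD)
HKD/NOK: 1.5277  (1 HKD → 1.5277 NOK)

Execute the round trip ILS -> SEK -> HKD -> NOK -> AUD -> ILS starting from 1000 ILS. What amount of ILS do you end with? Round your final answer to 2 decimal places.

996.31

1000 ILS × 2.3989 = 2398.9 SEK
2398.9 SEK × 0.66437 = 1593.757193 HKD
1593.757193 HKD × 1.5277 = 2434.7828637461 NOK
2434.7828637461 NOK × 0.13644 = 332.201773929517884 AUD
332.201773929517884 AUD × 2.9991 = 996.3063401920170859044 ILS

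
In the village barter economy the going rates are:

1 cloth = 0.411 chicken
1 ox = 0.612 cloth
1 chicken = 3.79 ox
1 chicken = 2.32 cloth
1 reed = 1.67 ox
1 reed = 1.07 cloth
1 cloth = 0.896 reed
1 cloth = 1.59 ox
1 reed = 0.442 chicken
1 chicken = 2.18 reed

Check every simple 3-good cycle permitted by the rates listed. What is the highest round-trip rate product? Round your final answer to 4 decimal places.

cloth→chicken→reed→cloth: 0.411 × 2.18 × 1.07 = 0.95870
cloth→chicken→ox→cloth: 0.411 × 3.79 × 0.612 = 0.95331
cloth→reed→chicken→cloth: 0.896 × 0.442 × 2.32 = 0.91879
cloth→reed→ox→cloth: 0.896 × 1.67 × 0.612 = 0.91575
Maximum is cloth→chicken→reed→cloth at 0.9587; no arbitrage — every cycle loses value.

0.9587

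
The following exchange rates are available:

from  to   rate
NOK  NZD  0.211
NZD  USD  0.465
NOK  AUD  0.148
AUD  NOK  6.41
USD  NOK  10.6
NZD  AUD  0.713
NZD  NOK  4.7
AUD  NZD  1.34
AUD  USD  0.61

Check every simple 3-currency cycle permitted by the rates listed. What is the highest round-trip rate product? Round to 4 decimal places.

1.0400

NZD→USD→NOK→NZD: 0.465 × 10.6 × 0.211 = 1.04002
NZD→AUD→NOK→NZD: 0.713 × 6.41 × 0.211 = 0.96434
USD→NOK→AUD→USD: 10.6 × 0.148 × 0.61 = 0.95697
NZD→NOK→AUD→NZD: 4.7 × 0.148 × 1.34 = 0.93210
Maximum is NZD→USD→NOK→NZD at 1.0400; arbitrage exists.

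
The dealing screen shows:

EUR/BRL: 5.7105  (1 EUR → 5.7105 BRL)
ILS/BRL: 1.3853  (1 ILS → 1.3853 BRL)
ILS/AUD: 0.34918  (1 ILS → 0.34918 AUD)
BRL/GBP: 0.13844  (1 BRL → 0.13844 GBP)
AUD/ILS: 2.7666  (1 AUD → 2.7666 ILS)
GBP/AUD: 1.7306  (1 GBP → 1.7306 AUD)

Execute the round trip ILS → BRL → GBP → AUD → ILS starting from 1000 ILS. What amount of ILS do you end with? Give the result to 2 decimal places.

918.22

1000 ILS × 1.3853 = 1385.3 BRL
1385.3 BRL × 0.13844 = 191.780932 GBP
191.780932 GBP × 1.7306 = 331.8960809192 AUD
331.8960809192 AUD × 2.7666 = 918.22369747105872 ILS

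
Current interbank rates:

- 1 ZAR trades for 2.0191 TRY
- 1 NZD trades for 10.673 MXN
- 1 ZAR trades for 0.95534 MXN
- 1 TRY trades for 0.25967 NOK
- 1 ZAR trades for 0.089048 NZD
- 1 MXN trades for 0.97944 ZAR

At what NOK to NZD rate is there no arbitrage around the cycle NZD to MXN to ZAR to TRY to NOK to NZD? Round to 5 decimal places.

0.18246

Known legs of the cycle: 10.673 × 0.97944 × 2.0191 × 0.25967 = 5.48079997638637464
For no arbitrage the full-cycle product must be 1, so the missing rate is 1 / 5.48079997638637464 ≈ 0.1824551.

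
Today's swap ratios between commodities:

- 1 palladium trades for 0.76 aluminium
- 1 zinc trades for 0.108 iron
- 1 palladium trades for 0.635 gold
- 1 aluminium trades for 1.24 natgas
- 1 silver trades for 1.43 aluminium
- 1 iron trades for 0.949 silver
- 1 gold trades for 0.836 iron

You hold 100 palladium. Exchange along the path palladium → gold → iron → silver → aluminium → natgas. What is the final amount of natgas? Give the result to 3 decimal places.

100 palladium × 0.635 = 63.5 gold
63.5 gold × 0.836 = 53.086 iron
53.086 iron × 0.949 = 50.378614 silver
50.378614 silver × 1.43 = 72.04141802 aluminium
72.04141802 aluminium × 1.24 = 89.3313583448 natgas

89.331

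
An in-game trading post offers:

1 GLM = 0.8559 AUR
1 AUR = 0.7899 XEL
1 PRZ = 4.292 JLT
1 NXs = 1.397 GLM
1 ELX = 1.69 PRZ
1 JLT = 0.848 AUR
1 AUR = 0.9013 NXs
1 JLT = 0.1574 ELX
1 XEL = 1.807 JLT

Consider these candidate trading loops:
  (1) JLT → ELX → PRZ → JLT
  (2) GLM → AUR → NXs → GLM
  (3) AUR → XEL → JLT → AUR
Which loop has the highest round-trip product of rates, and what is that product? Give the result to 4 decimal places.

1.2104

(1) 0.1574 × 1.69 × 4.292 = 1.14170
(2) 0.8559 × 0.9013 × 1.397 = 1.07768
(3) 0.7899 × 1.807 × 0.848 = 1.21039
Highest is cycle (3) at 1.2104 (>1, arbitrage).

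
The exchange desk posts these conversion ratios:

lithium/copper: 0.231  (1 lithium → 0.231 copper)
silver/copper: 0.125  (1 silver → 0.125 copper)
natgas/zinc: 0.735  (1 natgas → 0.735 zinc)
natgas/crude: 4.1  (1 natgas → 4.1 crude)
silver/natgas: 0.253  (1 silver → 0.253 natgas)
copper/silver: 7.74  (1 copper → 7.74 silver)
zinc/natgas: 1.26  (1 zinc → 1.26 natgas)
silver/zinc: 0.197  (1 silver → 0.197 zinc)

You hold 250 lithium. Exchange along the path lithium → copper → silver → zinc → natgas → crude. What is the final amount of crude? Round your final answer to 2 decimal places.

250 lithium × 0.231 = 57.75 copper
57.75 copper × 7.74 = 446.985 silver
446.985 silver × 0.197 = 88.056045 zinc
88.056045 zinc × 1.26 = 110.9506167 natgas
110.9506167 natgas × 4.1 = 454.89752847 crude

454.90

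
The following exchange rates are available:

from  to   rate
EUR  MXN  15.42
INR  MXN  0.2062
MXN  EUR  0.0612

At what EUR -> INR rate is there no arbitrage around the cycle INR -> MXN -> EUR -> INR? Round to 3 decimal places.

79.243

Known legs of the cycle: 0.2062 × 0.0612 = 0.01261944
For no arbitrage the full-cycle product must be 1, so the missing rate is 1 / 0.01261944 ≈ 79.24282.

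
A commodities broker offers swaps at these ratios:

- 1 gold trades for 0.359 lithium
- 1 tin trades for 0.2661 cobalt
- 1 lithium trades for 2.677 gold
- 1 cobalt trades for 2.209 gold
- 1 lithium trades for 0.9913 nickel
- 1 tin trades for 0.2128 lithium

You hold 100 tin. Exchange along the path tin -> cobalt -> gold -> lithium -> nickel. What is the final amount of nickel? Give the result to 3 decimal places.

100 tin × 0.2661 = 26.61 cobalt
26.61 cobalt × 2.209 = 58.78149 gold
58.78149 gold × 0.359 = 21.10255491 lithium
21.10255491 lithium × 0.9913 = 20.918962682283 nickel

20.919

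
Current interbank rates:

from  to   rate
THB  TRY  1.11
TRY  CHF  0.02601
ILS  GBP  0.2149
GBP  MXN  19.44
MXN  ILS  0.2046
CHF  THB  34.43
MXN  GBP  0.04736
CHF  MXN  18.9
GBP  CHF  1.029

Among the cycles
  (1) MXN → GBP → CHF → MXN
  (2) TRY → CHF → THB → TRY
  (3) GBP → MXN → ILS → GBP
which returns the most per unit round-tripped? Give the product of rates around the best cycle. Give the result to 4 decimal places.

(1) 0.04736 × 1.029 × 18.9 = 0.92106
(2) 0.02601 × 34.43 × 1.11 = 0.99403
(3) 19.44 × 0.2046 × 0.2149 = 0.85475
Highest is cycle (2) at 0.9940 (≤1, no arbitrage).

0.9940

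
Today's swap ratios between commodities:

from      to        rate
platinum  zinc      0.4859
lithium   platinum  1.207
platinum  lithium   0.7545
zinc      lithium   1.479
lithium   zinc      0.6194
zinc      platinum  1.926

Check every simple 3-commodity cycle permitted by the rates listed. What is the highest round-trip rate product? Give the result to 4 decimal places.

0.9001

lithium→zinc→platinum→lithium: 0.6194 × 1.926 × 0.7545 = 0.90009
lithium→platinum→zinc→lithium: 1.207 × 0.4859 × 1.479 = 0.86741
Maximum is lithium→zinc→platinum→lithium at 0.9001; no arbitrage — every cycle loses value.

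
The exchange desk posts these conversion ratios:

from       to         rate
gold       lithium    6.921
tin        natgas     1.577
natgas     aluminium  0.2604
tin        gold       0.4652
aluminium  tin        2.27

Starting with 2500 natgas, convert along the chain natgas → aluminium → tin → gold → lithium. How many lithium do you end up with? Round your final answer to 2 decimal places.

4757.90

2500 natgas × 0.2604 = 651 aluminium
651 aluminium × 2.27 = 1477.77 tin
1477.77 tin × 0.4652 = 687.458604 gold
687.458604 gold × 6.921 = 4757.900998284 lithium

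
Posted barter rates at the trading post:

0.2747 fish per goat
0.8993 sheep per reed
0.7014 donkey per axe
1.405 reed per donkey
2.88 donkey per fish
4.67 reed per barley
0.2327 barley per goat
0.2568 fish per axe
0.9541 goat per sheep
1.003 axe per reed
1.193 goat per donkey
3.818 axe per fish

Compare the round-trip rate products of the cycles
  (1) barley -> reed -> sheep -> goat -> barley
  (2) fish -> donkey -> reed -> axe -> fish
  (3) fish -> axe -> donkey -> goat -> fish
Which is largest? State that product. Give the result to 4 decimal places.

(1) 4.67 × 0.8993 × 0.9541 × 0.2327 = 0.93242
(2) 2.88 × 1.405 × 1.003 × 0.2568 = 1.04223
(3) 3.818 × 0.7014 × 1.193 × 0.2747 = 0.87761
Highest is cycle (2) at 1.0422 (>1, arbitrage).

1.0422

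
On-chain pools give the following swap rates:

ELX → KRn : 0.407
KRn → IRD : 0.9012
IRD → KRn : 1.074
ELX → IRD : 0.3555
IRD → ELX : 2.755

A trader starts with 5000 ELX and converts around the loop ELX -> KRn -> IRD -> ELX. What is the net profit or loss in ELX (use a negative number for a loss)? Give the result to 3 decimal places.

5000 ELX × 0.407 = 2035 KRn
2035 KRn × 0.9012 = 1833.942 IRD
1833.942 IRD × 2.755 = 5052.51021 ELX
Net change: 5052.51021 − 5000 = 52.51021 ELX

52.510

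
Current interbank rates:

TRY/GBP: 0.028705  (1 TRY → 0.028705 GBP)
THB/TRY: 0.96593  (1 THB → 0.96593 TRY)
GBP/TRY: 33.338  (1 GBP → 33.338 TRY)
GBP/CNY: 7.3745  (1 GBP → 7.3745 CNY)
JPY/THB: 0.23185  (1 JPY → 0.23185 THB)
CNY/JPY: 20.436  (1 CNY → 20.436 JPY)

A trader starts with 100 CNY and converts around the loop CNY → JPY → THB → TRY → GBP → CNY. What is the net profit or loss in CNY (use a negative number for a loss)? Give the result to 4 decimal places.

-3.1190

100 CNY × 20.436 = 2043.6 JPY
2043.6 JPY × 0.23185 = 473.80866 THB
473.80866 THB × 0.96593 = 457.6659989538 TRY
457.6659989538 TRY × 0.028705 = 13.137302499968829 GBP
13.137302499968829 GBP × 7.3745 = 96.8810372860201294605 CNY
Net change: 96.8810372860201294605 − 100 = -3.1189627139798705395 CNY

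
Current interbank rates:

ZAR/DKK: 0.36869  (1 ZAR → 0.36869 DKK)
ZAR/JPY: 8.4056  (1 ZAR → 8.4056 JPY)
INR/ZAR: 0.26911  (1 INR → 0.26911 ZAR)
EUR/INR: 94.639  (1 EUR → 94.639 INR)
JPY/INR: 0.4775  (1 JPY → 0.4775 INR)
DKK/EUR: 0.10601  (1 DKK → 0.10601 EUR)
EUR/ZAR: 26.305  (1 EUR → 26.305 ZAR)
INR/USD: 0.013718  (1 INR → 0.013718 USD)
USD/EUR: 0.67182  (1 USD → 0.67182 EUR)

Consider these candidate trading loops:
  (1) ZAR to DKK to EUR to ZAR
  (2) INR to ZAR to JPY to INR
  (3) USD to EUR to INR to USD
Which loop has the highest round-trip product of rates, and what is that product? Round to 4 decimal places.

(1) 0.36869 × 0.10601 × 26.305 = 1.02813
(2) 0.26911 × 8.4056 × 0.4775 = 1.08012
(3) 0.67182 × 94.639 × 0.013718 = 0.87220
Highest is cycle (2) at 1.0801 (>1, arbitrage).

1.0801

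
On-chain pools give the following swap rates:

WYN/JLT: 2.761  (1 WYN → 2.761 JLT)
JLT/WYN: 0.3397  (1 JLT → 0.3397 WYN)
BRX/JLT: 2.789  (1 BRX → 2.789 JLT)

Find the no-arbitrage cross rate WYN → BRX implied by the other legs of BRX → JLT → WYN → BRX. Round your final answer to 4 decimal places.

1.0555

Known legs of the cycle: 2.789 × 0.3397 = 0.9474233
For no arbitrage the full-cycle product must be 1, so the missing rate is 1 / 0.9474233 ≈ 1.055494.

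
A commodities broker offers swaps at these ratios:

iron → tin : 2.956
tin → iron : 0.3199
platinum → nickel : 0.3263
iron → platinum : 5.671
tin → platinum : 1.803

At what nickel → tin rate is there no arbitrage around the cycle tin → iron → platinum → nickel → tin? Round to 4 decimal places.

Known legs of the cycle: 0.3199 × 5.671 × 0.3263 = 0.59195809127
For no arbitrage the full-cycle product must be 1, so the missing rate is 1 / 0.59195809127 ≈ 1.689309.

1.6893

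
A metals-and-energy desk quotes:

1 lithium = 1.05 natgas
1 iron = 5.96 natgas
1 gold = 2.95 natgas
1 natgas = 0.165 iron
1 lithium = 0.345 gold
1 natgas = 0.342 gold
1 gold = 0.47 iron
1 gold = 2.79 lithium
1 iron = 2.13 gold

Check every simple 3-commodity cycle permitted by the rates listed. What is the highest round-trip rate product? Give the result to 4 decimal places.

iron→gold→natgas→iron: 2.13 × 2.95 × 0.165 = 1.03678
lithium→natgas→gold→lithium: 1.05 × 0.342 × 2.79 = 1.00189
iron→natgas→gold→iron: 5.96 × 0.342 × 0.47 = 0.95801
Maximum is iron→gold→natgas→iron at 1.0368; arbitrage exists.

1.0368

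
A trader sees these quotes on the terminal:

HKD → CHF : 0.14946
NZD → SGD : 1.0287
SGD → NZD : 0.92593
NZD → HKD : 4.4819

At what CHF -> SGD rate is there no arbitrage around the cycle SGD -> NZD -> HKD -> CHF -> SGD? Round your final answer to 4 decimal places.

Known legs of the cycle: 0.92593 × 4.4819 × 0.14946 = 0.62024789018982
For no arbitrage the full-cycle product must be 1, so the missing rate is 1 / 0.62024789018982 ≈ 1.612259.

1.6123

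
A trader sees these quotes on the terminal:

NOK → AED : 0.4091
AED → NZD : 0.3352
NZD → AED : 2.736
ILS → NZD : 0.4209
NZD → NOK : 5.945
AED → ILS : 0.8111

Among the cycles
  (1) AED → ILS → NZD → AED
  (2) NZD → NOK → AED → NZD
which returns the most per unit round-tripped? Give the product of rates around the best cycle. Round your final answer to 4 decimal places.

0.9340

(1) 0.8111 × 0.4209 × 2.736 = 0.93405
(2) 5.945 × 0.4091 × 0.3352 = 0.81524
Highest is cycle (1) at 0.9340 (≤1, no arbitrage).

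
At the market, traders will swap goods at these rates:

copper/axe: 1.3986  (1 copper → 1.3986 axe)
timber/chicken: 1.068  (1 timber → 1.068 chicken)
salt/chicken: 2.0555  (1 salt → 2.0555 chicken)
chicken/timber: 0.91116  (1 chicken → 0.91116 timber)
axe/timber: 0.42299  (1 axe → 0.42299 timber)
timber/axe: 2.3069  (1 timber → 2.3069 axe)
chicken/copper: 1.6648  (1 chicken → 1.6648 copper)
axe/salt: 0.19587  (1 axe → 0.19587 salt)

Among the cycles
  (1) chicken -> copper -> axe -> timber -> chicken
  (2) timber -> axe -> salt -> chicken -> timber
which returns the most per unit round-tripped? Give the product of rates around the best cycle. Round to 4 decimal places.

(1) 1.6648 × 1.3986 × 0.42299 × 1.068 = 1.05186
(2) 2.3069 × 0.19587 × 2.0555 × 0.91116 = 0.84627
Highest is cycle (1) at 1.0519 (>1, arbitrage).

1.0519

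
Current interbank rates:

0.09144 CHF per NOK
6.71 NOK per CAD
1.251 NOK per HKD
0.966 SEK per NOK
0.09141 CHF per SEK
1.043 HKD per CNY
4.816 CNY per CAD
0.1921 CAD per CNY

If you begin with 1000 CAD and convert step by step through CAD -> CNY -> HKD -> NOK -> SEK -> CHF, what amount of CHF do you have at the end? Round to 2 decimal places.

1000 CAD × 4.816 = 4816 CNY
4816 CNY × 1.043 = 5023.088 HKD
5023.088 HKD × 1.251 = 6283.883088 NOK
6283.883088 NOK × 0.966 = 6070.231063008 SEK
6070.231063008 SEK × 0.09141 = 554.87982146956128 CHF

554.88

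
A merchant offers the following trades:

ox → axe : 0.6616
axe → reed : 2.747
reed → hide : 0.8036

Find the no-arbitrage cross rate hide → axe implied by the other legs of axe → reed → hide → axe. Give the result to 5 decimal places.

0.45300

Known legs of the cycle: 2.747 × 0.8036 = 2.2074892
For no arbitrage the full-cycle product must be 1, so the missing rate is 1 / 2.2074892 ≈ 0.4530033.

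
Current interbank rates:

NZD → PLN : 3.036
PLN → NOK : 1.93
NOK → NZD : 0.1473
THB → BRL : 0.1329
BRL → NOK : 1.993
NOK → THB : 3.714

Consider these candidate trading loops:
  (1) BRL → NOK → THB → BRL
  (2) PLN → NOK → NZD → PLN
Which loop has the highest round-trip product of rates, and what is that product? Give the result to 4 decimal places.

0.9837

(1) 1.993 × 3.714 × 0.1329 = 0.98373
(2) 1.93 × 0.1473 × 3.036 = 0.86310
Highest is cycle (1) at 0.9837 (≤1, no arbitrage).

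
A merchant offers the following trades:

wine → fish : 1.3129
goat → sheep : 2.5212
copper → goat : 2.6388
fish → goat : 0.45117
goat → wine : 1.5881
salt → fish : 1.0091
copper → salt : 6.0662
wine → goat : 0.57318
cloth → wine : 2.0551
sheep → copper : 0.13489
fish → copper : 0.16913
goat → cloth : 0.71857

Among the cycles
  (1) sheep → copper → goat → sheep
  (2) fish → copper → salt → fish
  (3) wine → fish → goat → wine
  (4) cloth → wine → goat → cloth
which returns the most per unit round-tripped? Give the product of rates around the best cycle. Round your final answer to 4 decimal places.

1.0353

(1) 0.13489 × 2.6388 × 2.5212 = 0.89742
(2) 0.16913 × 6.0662 × 1.0091 = 1.03531
(3) 1.3129 × 0.45117 × 1.5881 = 0.94070
(4) 2.0551 × 0.57318 × 0.71857 = 0.84643
Highest is cycle (2) at 1.0353 (>1, arbitrage).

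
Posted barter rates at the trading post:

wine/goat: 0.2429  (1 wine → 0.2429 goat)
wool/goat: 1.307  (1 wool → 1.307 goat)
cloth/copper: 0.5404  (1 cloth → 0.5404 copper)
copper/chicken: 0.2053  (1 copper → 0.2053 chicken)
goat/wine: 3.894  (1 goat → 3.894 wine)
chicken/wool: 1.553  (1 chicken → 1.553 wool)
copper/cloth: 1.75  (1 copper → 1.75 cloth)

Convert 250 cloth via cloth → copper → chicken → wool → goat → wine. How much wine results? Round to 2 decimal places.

250 cloth × 0.5404 = 135.1 copper
135.1 copper × 0.2053 = 27.73603 chicken
27.73603 chicken × 1.553 = 43.07405459 wool
43.07405459 wool × 1.307 = 56.29778934913 goat
56.29778934913 goat × 3.894 = 219.22359172551222 wine

219.22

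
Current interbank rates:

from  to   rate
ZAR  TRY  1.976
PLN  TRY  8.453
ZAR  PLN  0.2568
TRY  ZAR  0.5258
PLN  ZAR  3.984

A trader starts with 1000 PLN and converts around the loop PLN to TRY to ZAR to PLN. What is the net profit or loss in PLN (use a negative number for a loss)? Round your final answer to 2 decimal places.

141.37

1000 PLN × 8.453 = 8453 TRY
8453 TRY × 0.5258 = 4444.5874 ZAR
4444.5874 ZAR × 0.2568 = 1141.37004432 PLN
Net change: 1141.37004432 − 1000 = 141.37004432 PLN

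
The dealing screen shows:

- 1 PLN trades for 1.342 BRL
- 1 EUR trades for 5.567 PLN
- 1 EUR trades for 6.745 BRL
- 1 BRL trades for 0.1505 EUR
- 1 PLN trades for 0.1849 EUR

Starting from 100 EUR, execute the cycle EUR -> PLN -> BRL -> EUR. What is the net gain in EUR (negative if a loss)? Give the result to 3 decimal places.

12.437

100 EUR × 5.567 = 556.7 PLN
556.7 PLN × 1.342 = 747.0914 BRL
747.0914 BRL × 0.1505 = 112.4372557 EUR
Net change: 112.4372557 − 100 = 12.4372557 EUR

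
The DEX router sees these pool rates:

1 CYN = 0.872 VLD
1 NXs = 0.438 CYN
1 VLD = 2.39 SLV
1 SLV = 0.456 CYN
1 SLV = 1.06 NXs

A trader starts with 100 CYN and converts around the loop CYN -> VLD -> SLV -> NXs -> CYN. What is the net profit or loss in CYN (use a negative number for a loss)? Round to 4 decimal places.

-3.2403

100 CYN × 0.872 = 87.2 VLD
87.2 VLD × 2.39 = 208.408 SLV
208.408 SLV × 1.06 = 220.91248 NXs
220.91248 NXs × 0.438 = 96.75966624 CYN
Net change: 96.75966624 − 100 = -3.24033376 CYN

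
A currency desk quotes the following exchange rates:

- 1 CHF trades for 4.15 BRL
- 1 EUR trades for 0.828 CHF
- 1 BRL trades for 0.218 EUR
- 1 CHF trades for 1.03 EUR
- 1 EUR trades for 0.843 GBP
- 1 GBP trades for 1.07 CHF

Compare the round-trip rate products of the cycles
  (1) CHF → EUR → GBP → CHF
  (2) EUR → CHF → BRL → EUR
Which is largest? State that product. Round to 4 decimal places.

0.9291

(1) 1.03 × 0.843 × 1.07 = 0.92907
(2) 0.828 × 4.15 × 0.218 = 0.74909
Highest is cycle (1) at 0.9291 (≤1, no arbitrage).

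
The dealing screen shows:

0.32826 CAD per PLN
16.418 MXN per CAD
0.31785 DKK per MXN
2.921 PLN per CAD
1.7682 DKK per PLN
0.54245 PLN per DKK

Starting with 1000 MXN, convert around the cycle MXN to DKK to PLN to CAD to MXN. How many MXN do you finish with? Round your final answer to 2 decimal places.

929.22

1000 MXN × 0.31785 = 317.85 DKK
317.85 DKK × 0.54245 = 172.4177325 PLN
172.4177325 PLN × 0.32826 = 56.59784487045 CAD
56.59784487045 CAD × 16.418 = 929.2234170830481 MXN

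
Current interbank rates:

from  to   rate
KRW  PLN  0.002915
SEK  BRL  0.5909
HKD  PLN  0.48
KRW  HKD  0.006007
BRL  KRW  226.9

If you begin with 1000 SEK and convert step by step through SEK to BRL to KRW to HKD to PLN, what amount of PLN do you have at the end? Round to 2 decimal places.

1000 SEK × 0.5909 = 590.9 BRL
590.9 BRL × 226.9 = 134075.21 KRW
134075.21 KRW × 0.006007 = 805.38978647 HKD
805.38978647 HKD × 0.48 = 386.5870975056 PLN

386.59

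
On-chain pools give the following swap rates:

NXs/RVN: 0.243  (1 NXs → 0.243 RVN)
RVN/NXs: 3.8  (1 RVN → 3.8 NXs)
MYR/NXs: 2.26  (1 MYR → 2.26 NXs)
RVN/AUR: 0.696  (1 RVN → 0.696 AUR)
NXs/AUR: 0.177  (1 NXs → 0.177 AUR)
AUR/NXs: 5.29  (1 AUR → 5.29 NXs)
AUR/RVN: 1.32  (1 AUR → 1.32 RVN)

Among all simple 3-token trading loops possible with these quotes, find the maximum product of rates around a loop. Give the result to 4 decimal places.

0.8947

NXs→RVN→AUR→NXs: 0.243 × 0.696 × 5.29 = 0.89469
NXs→AUR→RVN→NXs: 0.177 × 1.32 × 3.8 = 0.88783
Maximum is NXs→RVN→AUR→NXs at 0.8947; no arbitrage — every cycle loses value.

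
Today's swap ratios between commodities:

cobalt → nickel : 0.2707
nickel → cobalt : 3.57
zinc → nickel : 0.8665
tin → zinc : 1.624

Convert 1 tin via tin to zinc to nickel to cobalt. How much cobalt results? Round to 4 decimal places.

5.0237

1 tin × 1.624 = 1.624 zinc
1.624 zinc × 0.8665 = 1.407196 nickel
1.407196 nickel × 3.57 = 5.02368972 cobalt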